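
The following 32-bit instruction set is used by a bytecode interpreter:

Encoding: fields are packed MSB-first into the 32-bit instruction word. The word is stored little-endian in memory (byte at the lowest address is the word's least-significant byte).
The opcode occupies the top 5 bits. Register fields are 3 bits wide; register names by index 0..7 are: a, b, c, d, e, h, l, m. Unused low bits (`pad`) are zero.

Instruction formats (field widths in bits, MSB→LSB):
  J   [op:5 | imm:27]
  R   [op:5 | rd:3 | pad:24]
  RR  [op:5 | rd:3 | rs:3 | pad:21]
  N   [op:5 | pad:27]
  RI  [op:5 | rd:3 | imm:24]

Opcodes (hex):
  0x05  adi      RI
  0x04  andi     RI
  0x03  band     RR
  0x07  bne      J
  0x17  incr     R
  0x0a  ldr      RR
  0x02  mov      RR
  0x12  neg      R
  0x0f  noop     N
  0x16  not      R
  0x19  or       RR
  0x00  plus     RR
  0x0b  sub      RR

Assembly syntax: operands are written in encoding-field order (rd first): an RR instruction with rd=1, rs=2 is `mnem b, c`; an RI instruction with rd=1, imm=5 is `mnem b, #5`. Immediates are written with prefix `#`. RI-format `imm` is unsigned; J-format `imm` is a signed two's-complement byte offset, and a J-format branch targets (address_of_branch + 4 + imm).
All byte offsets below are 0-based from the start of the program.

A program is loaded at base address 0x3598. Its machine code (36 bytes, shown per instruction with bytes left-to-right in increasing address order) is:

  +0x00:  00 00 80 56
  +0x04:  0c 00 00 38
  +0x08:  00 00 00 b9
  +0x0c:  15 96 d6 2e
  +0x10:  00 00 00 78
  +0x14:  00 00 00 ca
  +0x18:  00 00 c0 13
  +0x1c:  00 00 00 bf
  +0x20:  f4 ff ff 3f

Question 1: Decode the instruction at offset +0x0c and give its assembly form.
adi l, #14063125

[0c] 15 96 d6 2e → 0x2ed69615
  op=0x2ed69615>>27=0x5 ⇒ adi (RI)
  rd@[26:24]=0x6 ⇒ l
  imm@[23:0]=0xd69615 ⇒ #14063125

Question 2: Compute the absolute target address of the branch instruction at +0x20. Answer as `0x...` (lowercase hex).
0x35b0

+0x20: f4 ff ff 3f ⇒ word 0x3ffffff4 (little)
  opcode bits[31:27]=0x7: bne/J
  [26:0] imm=134217716 (s27→-12) = #-12
  target = base 0x3598 + off 0x20 + 4 + imm -12 = 0x35b0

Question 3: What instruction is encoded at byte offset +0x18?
[18] 00 00 c0 13 → 0x13c00000
  top 5b → 0x2 → mov [RR]
  rd@[26:24]=0x3 ⇒ d
  rs@[23:21]=0x6 ⇒ l

mov d, l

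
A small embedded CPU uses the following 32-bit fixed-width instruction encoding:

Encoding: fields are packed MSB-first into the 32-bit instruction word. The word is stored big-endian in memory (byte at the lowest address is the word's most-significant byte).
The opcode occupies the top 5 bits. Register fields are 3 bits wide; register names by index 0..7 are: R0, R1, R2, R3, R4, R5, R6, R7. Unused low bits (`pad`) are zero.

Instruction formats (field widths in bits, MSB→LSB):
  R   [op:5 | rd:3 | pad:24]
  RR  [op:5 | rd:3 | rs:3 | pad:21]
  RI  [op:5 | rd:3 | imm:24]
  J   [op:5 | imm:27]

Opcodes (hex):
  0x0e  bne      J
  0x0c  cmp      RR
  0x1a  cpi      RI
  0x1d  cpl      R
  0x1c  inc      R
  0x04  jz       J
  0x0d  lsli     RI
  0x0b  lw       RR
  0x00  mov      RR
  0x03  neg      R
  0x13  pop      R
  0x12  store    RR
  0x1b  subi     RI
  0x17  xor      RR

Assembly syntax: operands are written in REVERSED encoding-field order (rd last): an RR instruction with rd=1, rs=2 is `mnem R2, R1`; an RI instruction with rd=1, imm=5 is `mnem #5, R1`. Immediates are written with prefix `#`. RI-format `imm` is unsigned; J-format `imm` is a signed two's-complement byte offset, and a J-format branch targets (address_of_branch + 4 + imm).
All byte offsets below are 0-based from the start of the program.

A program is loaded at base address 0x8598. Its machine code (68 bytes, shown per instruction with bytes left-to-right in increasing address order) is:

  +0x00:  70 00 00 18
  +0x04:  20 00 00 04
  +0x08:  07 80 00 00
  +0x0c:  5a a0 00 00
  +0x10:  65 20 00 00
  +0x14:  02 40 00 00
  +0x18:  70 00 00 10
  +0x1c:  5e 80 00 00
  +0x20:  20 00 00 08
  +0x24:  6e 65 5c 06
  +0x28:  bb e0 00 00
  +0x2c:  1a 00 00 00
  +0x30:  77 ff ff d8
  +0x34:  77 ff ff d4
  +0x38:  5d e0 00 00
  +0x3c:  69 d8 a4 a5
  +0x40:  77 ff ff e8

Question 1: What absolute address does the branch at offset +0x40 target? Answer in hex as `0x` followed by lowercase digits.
0x85c4

@+40  big-endian(77 ff ff e8) = 0x77ffffe8
  top 5b → 0xe → bne [J]
  imm: (w>>0)&0x7ffffff=0x7ffffe8 (s27→-24) → #-24
  target = base 0x8598 + off 0x40 + 4 + imm -24 = 0x85c4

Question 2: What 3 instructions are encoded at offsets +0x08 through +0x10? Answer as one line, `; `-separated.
mov R4, R7; lw R5, R2; cmp R1, R5

off 0x08: read 07 80 00 00 as big → 0x07800000
  top 5b → 0x0 → mov [RR]
  rd@[26:24]=0x7 ⇒ R7
  rs@[23:21]=0x4 ⇒ R4
off 0x0c: read 5a a0 00 00 as big → 0x5aa00000
  top 5b → 0xb → lw [RR]
  rd@[26:24]=0x2 ⇒ R2
  rs@[23:21]=0x5 ⇒ R5
off 0x10: read 65 20 00 00 as big → 0x65200000
  top 5b → 0xc → cmp [RR]
  rd@[26:24]=0x5 ⇒ R5
  rs@[23:21]=0x1 ⇒ R1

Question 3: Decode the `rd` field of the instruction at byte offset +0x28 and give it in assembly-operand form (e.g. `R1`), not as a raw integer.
[28] bb e0 00 00 → 0xbbe00000
  opcode bits[31:27]=0x17: xor/RR
  rd@[26:24]=0x3 ⇒ R3
  rs@[23:21]=0x7 ⇒ R7

R3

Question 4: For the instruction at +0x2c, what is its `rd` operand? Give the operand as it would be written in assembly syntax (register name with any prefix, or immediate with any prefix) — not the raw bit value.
R2

+0x2c: 1a 00 00 00 ⇒ word 0x1a000000 (big)
  top 5b → 0x3 → neg [R]
  rd@[26:24]=0x2 ⇒ R2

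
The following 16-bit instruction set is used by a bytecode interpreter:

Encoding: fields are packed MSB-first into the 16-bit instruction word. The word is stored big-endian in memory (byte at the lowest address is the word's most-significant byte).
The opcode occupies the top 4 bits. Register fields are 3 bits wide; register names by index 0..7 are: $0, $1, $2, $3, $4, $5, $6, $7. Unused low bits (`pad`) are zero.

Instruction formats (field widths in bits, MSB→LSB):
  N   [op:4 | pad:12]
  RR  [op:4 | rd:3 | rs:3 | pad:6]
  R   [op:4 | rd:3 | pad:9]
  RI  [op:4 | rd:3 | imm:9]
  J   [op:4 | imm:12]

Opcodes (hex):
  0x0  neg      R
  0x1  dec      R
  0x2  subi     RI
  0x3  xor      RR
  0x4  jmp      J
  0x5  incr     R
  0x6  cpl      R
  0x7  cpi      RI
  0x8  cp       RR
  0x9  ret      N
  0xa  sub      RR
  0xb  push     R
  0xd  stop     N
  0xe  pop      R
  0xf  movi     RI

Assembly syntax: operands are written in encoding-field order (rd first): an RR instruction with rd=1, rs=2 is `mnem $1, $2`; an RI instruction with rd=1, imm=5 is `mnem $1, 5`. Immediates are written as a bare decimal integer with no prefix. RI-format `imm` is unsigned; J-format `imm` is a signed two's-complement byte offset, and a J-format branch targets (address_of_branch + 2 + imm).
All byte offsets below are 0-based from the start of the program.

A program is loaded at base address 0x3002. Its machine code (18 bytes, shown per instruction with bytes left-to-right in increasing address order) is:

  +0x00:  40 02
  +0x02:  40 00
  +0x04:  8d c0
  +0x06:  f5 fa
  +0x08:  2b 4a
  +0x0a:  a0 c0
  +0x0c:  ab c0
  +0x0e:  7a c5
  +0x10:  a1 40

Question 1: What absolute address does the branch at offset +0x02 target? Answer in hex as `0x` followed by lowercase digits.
+0x02: 40 00 ⇒ word 0x4000 (big)
  opcode bits[15:12]=0x4: jmp/J
  [11:0] imm=0 = 0
  target = base 0x3002 + off 0x02 + 2 + imm 0 = 0x3006

0x3006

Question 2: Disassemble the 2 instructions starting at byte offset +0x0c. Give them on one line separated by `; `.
sub $5, $7; cpi $5, 197

@+0c  big-endian(ab c0) = 0xabc0
  op=0xabc0>>12=0xa ⇒ sub (RR)
  rd@[11:9]=0x5 ⇒ $5
  rs@[8:6]=0x7 ⇒ $7
@+0e  big-endian(7a c5) = 0x7ac5
  op=0x7ac5>>12=0x7 ⇒ cpi (RI)
  rd@[11:9]=0x5 ⇒ $5
  imm@[8:0]=0xc5 ⇒ 197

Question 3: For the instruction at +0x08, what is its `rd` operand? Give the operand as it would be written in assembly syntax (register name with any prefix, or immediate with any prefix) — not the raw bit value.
[08] 2b 4a → 0x2b4a
  top 4b → 0x2 → subi [RI]
  rd@[11:9]=0x5 ⇒ $5
  imm@[8:0]=0x14a ⇒ 330

$5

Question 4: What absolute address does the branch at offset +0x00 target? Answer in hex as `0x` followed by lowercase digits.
0x3006

[00] 40 02 → 0x4002
  opcode bits[15:12]=0x4: jmp/J
  [11:0] imm=2 = 2
  target = base 0x3002 + off 0x00 + 2 + imm 2 = 0x3006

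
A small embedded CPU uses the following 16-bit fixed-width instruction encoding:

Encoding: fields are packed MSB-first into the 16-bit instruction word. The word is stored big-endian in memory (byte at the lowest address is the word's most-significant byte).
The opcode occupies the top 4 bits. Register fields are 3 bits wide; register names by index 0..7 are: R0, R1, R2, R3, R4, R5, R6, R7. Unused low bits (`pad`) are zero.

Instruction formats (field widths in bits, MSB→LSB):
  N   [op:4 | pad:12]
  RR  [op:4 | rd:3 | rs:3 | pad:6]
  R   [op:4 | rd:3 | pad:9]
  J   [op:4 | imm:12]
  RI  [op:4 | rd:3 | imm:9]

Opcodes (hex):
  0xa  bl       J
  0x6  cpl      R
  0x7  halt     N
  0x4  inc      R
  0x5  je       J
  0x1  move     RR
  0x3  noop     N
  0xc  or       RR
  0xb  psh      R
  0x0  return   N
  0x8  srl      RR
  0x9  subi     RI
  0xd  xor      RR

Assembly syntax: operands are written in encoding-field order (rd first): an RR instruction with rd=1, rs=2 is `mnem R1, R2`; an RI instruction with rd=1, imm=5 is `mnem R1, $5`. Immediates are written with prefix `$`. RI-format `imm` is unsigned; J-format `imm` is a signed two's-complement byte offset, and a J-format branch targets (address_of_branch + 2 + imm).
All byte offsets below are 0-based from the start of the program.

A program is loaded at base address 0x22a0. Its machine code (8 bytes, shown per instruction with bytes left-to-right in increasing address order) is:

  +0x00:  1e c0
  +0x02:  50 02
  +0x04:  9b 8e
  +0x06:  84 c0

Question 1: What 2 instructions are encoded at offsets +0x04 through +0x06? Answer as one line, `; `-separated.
+0x04: 9b 8e ⇒ word 0x9b8e (big)
  opcode bits[15:12]=0x9: subi/RI
  [11:9] rd=5 = R5
  [8:0] imm=398 = $398
+0x06: 84 c0 ⇒ word 0x84c0 (big)
  opcode bits[15:12]=0x8: srl/RR
  [11:9] rd=2 = R2
  [8:6] rs=3 = R3

subi R5, $398; srl R2, R3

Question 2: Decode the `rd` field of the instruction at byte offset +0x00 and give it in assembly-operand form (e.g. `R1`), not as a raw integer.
R7

+0x00: 1e c0 ⇒ word 0x1ec0 (big)
  opcode bits[15:12]=0x1: move/RR
  [11:9] rd=7 = R7
  [8:6] rs=3 = R3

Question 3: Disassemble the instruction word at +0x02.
[02] 50 02 → 0x5002
  opcode bits[15:12]=0x5: je/J
  imm@[11:0]=0x2 ⇒ $2

je $2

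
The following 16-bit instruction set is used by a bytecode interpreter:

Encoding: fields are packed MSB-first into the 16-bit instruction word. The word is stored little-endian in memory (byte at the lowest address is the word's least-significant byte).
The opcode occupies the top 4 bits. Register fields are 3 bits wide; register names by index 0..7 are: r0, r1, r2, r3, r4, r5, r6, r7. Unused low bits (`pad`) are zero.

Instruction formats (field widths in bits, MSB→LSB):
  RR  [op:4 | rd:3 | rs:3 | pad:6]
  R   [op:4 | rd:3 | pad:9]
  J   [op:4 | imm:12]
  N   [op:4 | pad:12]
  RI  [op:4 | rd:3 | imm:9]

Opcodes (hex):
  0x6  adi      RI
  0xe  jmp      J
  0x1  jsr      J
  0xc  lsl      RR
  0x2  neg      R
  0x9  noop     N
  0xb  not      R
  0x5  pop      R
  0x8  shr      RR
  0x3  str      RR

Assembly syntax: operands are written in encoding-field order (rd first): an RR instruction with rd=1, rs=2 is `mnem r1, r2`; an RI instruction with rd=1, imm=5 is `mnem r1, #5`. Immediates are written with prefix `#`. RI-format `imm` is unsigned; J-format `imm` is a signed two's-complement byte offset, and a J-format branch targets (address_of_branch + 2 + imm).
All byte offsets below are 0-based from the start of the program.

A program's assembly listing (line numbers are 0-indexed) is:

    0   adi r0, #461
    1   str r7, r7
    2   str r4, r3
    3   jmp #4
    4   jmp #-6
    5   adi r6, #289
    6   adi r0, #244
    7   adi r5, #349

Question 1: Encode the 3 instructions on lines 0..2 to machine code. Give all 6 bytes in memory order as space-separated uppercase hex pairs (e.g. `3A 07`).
CD 61 C0 3F C0 38

0. adi fields op=0x6:4|rd=0:3|imm=461:9 → word 61cdh → cd 61
1. str fields op=0x3:4|rd=7:3|rs=7:3|pad=0:6 → word 3fc0h → c0 3f
2. str fields op=0x3:4|rd=4:3|rs=3:3|pad=0:6 → word 38c0h → c0 38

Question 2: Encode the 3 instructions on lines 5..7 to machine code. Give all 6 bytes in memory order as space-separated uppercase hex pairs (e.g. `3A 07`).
21 6D F4 60 5D 6B

line 5 (adi): pack op=0x6:4|rd=6:3|imm=289:9 = 0x6d21; little→ 21 6d
line 6 (adi): pack op=0x6:4|rd=0:3|imm=244:9 = 0x60f4; little→ f4 60
line 7 (adi): pack op=0x6:4|rd=5:3|imm=349:9 = 0x6b5d; little→ 5d 6b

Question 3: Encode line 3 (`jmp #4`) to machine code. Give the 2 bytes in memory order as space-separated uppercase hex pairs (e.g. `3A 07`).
3. jmp fields op=0xe:4|imm=4:12 → word e004h → 04 e0

04 E0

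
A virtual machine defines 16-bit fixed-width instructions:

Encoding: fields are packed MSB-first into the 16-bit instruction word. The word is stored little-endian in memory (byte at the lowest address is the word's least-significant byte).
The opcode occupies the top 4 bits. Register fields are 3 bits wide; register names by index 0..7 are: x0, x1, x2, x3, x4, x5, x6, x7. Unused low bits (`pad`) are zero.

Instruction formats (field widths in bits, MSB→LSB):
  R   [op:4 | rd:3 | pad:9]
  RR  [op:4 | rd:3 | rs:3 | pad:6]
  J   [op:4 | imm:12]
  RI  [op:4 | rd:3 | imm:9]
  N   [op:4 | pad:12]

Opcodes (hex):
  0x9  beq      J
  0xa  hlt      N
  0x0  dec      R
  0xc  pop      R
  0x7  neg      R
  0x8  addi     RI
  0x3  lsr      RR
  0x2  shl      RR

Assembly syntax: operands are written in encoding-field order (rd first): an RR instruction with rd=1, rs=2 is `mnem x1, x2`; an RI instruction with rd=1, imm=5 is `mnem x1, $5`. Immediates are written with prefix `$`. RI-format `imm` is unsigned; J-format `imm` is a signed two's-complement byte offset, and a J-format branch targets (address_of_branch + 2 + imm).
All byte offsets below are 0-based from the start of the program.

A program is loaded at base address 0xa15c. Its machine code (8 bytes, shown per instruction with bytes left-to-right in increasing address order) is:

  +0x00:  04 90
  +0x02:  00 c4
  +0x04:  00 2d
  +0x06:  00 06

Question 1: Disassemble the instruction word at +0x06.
[06] 00 06 → 0x0600
  top 4b → 0x0 → dec [R]
  [11:9] rd=3 = x3

dec x3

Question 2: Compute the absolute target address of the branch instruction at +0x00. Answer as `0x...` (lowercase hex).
0xa162

off 0x00: read 04 90 as little → 0x9004
  opcode bits[15:12]=0x9: beq/J
  imm@[11:0]=0x4 ⇒ $4
  target = base 0xa15c + off 0x00 + 2 + imm 4 = 0xa162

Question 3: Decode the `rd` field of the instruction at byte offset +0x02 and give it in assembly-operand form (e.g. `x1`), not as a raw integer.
[02] 00 c4 → 0xc400
  opcode bits[15:12]=0xc: pop/R
  rd: (w>>9)&0x7=0x2 → x2

x2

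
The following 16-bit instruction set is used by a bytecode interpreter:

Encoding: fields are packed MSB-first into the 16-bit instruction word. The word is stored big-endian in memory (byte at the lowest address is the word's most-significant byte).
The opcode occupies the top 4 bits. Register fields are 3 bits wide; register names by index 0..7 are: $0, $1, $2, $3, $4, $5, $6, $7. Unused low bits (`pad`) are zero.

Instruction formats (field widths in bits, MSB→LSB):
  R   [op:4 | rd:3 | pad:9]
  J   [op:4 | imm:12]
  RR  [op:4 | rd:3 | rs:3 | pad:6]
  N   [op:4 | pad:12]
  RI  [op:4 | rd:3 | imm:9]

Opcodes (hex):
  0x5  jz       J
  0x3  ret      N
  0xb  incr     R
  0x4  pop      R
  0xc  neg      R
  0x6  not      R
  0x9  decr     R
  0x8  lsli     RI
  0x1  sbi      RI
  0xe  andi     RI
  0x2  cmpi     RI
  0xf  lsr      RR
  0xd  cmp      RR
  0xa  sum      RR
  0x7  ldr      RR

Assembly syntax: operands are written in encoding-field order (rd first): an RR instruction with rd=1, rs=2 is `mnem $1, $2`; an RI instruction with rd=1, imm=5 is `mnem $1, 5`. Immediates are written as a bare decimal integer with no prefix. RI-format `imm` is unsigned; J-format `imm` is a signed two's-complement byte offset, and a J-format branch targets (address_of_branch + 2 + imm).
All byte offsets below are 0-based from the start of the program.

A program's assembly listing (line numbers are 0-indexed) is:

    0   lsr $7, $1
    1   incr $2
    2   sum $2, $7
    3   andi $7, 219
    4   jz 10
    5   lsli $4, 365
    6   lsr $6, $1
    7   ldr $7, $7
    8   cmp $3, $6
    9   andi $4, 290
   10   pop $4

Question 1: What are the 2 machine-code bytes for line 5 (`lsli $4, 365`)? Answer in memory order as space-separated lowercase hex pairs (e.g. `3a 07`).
5. lsli fields op=0x8:4|rd=4:3|imm=365:9 → word 896dh → 89 6d

89 6d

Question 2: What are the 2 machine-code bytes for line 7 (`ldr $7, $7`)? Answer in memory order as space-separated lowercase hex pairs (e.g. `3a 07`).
7f c0

line 7 (ldr): pack op=0x7:4|rd=7:3|rs=7:3|pad=0:6 = 0x7fc0; big→ 7f c0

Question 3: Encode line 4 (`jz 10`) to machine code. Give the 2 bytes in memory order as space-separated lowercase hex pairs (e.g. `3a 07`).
4. jz fields op=0x5:4|imm=10:12 → word 500ah → 50 0a

50 0a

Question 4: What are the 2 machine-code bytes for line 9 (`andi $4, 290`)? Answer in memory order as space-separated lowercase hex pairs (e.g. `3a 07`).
e9 22

line 9 (andi): pack op=0xe:4|rd=4:3|imm=290:9 = 0xe922; big→ e9 22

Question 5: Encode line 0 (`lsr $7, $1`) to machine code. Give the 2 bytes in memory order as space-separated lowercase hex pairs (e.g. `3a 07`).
fe 40

L0: lsr op=0xf:4|rd=7:3|rs=1:3|pad=0:6 ⇒ 0xfe40 ⇒ big fe 40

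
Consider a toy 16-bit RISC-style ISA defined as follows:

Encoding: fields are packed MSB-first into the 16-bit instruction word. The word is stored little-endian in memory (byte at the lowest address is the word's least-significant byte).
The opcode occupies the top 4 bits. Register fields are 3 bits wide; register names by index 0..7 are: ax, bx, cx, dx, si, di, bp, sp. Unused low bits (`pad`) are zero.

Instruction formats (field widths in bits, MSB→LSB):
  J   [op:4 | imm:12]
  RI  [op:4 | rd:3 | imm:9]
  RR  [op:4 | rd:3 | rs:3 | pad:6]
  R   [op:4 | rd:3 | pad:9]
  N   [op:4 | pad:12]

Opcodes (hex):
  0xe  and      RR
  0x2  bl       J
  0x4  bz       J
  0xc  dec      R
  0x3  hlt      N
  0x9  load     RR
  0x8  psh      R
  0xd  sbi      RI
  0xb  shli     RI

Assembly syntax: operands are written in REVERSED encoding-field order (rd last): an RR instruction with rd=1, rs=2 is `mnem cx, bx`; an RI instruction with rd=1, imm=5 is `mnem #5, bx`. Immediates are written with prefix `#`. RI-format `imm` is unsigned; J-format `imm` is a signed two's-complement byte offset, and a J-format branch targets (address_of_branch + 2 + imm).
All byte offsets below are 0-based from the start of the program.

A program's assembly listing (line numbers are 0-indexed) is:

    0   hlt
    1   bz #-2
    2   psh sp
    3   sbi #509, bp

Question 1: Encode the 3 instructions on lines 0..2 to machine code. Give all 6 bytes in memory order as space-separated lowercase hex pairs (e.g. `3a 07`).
00 30 fe 4f 00 8e

line 0 (hlt): pack op=0x3:4|pad=0:12 = 0x3000; little→ 00 30
line 1 (bz): pack op=0x4:4|imm=-2:12 = 0x4ffe; little→ fe 4f
line 2 (psh): pack op=0x8:4|rd=7:3|pad=0:9 = 0x8e00; little→ 00 8e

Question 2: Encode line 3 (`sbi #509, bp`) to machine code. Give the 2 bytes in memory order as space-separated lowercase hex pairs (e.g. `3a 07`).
fd dd

line 3 (sbi): pack op=0xd:4|rd=6:3|imm=509:9 = 0xddfd; little→ fd dd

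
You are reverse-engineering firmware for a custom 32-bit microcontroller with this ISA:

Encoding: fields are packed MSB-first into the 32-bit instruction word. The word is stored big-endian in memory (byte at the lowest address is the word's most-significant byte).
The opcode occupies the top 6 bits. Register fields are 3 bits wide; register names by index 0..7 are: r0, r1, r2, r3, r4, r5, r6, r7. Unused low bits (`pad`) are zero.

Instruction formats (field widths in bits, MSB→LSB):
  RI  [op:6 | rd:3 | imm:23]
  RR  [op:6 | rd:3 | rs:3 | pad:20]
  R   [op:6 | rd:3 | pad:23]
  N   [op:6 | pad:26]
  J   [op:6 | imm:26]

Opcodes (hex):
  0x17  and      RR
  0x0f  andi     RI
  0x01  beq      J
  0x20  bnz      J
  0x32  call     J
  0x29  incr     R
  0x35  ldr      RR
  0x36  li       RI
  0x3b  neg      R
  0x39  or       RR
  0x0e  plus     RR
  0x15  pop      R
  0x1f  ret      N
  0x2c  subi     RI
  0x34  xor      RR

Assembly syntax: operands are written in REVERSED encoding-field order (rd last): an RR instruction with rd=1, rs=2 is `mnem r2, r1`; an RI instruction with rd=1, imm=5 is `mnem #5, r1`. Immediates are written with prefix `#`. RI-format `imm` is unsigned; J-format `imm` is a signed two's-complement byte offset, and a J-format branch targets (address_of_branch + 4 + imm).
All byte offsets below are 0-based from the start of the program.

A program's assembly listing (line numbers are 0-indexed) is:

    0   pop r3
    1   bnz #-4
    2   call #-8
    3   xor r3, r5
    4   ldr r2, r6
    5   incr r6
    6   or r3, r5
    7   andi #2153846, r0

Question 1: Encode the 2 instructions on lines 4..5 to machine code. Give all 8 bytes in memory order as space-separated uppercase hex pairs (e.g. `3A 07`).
D7 20 00 00 A7 00 00 00

L4: ldr op=0x35:6|rd=6:3|rs=2:3|pad=0:20 ⇒ 0xd7200000 ⇒ big d7 20 00 00
L5: incr op=0x29:6|rd=6:3|pad=0:23 ⇒ 0xa7000000 ⇒ big a7 00 00 00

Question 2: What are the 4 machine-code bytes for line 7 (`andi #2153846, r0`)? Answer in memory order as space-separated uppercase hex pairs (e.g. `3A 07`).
3C 20 DD 76

7. andi fields op=0xf:6|rd=0:3|imm=2153846:23 → word 3c20dd76h → 3c 20 dd 76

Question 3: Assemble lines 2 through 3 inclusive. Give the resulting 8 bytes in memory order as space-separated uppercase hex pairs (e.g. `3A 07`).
CB FF FF F8 D2 B0 00 00

line 2 (call): pack op=0x32:6|imm=-8:26 = 0xcbfffff8; big→ cb ff ff f8
line 3 (xor): pack op=0x34:6|rd=5:3|rs=3:3|pad=0:20 = 0xd2b00000; big→ d2 b0 00 00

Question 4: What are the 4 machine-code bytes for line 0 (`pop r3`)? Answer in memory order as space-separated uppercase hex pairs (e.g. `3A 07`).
55 80 00 00

L0: pop op=0x15:6|rd=3:3|pad=0:23 ⇒ 0x55800000 ⇒ big 55 80 00 00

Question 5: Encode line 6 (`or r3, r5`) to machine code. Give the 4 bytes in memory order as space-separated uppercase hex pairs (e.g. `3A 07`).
line 6 (or): pack op=0x39:6|rd=5:3|rs=3:3|pad=0:20 = 0xe6b00000; big→ e6 b0 00 00

E6 B0 00 00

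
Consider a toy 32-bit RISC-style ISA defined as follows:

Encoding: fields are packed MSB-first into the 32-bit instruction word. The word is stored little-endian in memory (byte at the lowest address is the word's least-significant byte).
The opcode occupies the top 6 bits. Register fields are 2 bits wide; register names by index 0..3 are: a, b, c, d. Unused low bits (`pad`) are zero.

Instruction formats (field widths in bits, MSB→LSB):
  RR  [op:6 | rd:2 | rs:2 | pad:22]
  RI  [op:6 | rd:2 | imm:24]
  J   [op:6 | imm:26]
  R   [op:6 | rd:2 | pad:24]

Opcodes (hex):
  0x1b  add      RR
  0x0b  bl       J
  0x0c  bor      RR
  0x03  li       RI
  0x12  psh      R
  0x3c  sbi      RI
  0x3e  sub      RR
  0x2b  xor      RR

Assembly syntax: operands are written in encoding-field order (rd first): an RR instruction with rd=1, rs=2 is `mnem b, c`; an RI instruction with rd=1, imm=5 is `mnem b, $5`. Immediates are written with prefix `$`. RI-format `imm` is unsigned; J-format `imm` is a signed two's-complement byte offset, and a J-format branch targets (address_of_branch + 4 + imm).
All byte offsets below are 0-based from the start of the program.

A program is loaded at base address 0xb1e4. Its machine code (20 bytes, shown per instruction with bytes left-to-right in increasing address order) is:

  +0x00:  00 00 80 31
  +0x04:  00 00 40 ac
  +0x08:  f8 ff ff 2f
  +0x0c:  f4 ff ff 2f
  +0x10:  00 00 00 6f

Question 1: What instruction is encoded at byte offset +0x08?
@+08  little-endian(f8 ff ff 2f) = 0x2ffffff8
  opcode bits[31:26]=0xb: bl/J
  imm@[25:0]=0x3fffff8 (s26→-8) ⇒ $-8

bl $-8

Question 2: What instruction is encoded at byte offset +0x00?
bor b, c

+0x00: 00 00 80 31 ⇒ word 0x31800000 (little)
  top 6b → 0xc → bor [RR]
  rd@[25:24]=0x1 ⇒ b
  rs@[23:22]=0x2 ⇒ c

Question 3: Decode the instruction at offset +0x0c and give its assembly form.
bl $-12

[0c] f4 ff ff 2f → 0x2ffffff4
  op=0x2ffffff4>>26=0xb ⇒ bl (J)
  imm: (w>>0)&0x3ffffff=0x3fffff4 (s26→-12) → $-12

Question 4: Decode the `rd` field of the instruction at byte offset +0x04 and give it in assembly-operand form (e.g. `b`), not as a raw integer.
[04] 00 00 40 ac → 0xac400000
  top 6b → 0x2b → xor [RR]
  rd: (w>>24)&0x3=0x0 → a
  rs: (w>>22)&0x3=0x1 → b

a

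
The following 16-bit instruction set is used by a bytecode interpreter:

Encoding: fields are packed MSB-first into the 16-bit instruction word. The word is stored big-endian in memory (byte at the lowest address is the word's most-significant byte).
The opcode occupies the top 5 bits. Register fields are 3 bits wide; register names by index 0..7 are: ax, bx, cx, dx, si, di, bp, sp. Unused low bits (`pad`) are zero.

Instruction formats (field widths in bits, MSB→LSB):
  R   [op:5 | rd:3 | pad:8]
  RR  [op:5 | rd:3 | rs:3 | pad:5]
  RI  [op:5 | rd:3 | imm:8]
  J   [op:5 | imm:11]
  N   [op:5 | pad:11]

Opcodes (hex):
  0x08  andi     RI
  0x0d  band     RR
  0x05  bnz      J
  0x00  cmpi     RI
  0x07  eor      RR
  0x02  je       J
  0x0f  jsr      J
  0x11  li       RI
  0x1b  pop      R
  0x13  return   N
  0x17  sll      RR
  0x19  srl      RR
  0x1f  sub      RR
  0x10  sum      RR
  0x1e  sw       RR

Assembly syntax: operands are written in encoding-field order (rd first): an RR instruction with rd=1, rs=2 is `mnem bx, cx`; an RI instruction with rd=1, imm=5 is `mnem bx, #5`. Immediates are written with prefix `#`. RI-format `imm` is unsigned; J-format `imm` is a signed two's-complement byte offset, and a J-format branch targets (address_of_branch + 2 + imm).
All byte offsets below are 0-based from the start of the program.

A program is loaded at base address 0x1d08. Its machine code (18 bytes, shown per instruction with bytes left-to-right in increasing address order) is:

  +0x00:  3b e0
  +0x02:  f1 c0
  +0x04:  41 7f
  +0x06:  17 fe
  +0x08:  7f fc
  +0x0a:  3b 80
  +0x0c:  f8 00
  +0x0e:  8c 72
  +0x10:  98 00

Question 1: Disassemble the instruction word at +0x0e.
@+0e  big-endian(8c 72) = 0x8c72
  opcode bits[15:11]=0x11: li/RI
  rd: (w>>8)&0x7=0x4 → si
  imm: (w>>0)&0xff=0x72 → #114

li si, #114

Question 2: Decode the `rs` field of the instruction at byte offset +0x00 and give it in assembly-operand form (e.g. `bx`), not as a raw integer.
off 0x00: read 3b e0 as big → 0x3be0
  top 5b → 0x7 → eor [RR]
  [10:8] rd=3 = dx
  [7:5] rs=7 = sp

sp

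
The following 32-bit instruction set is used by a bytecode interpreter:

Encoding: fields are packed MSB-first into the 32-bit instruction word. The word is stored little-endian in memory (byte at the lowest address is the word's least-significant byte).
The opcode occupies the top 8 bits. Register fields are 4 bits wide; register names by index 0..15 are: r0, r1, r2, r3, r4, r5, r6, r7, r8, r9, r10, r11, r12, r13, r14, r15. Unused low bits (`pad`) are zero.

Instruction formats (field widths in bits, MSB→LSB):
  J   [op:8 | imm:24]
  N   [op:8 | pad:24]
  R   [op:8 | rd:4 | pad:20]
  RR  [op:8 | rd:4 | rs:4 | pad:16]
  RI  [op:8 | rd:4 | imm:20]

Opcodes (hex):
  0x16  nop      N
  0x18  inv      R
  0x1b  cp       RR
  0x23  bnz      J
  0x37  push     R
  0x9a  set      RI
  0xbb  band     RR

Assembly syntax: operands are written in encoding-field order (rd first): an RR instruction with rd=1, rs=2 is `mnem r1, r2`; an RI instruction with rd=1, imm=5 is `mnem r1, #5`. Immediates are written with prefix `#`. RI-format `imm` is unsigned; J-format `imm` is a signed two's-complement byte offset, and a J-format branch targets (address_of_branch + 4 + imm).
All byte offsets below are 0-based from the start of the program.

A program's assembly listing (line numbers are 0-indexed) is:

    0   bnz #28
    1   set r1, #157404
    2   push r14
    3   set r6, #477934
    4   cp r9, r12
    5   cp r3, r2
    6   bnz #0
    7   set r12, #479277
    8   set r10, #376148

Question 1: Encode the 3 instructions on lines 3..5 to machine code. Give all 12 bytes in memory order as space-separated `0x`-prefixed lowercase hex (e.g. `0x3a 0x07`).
0xee 0x4a 0x67 0x9a 0x00 0x00 0x9c 0x1b 0x00 0x00 0x32 0x1b

line 3 (set): pack op=0x9a:8|rd=6:4|imm=477934:20 = 0x9a674aee; little→ ee 4a 67 9a
line 4 (cp): pack op=0x1b:8|rd=9:4|rs=12:4|pad=0:16 = 0x1b9c0000; little→ 00 00 9c 1b
line 5 (cp): pack op=0x1b:8|rd=3:4|rs=2:4|pad=0:16 = 0x1b320000; little→ 00 00 32 1b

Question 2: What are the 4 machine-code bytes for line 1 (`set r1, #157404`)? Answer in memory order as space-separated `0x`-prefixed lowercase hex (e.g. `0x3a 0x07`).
0xdc 0x66 0x12 0x9a

L1: set op=0x9a:8|rd=1:4|imm=157404:20 ⇒ 0x9a1266dc ⇒ little dc 66 12 9a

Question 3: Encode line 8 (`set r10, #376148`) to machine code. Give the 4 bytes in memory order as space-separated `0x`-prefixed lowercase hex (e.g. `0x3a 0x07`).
L8: set op=0x9a:8|rd=10:4|imm=376148:20 ⇒ 0x9aa5bd54 ⇒ little 54 bd a5 9a

0x54 0xbd 0xa5 0x9a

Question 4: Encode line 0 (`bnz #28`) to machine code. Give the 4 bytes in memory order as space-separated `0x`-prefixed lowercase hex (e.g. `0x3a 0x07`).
line 0 (bnz): pack op=0x23:8|imm=28:24 = 0x2300001c; little→ 1c 00 00 23

0x1c 0x00 0x00 0x23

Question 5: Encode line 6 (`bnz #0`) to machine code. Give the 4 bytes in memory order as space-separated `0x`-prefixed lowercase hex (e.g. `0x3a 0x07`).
0x00 0x00 0x00 0x23

L6: bnz op=0x23:8|imm=0:24 ⇒ 0x23000000 ⇒ little 00 00 00 23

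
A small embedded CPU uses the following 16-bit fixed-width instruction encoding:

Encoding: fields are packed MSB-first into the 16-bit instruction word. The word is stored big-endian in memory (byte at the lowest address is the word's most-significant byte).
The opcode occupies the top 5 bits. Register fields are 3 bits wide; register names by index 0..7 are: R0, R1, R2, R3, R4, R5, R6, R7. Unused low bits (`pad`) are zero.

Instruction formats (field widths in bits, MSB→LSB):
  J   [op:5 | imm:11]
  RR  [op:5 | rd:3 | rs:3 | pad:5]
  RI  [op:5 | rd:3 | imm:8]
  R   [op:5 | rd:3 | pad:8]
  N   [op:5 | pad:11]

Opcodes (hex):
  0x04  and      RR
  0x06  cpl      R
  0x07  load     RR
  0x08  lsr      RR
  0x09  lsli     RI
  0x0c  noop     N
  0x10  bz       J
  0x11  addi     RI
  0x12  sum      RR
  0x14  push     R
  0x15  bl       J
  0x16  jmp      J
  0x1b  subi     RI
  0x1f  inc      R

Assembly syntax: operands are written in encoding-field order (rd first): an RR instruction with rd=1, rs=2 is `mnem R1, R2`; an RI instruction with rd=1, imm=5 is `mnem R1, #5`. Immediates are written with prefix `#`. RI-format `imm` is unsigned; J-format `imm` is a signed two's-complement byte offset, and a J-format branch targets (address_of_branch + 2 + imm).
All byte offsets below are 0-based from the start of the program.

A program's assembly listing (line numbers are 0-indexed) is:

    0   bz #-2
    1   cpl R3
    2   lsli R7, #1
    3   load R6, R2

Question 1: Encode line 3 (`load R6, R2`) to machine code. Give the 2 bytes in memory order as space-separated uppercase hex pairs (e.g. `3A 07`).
3E 40

L3: load op=0x7:5|rd=6:3|rs=2:3|pad=0:5 ⇒ 0x3e40 ⇒ big 3e 40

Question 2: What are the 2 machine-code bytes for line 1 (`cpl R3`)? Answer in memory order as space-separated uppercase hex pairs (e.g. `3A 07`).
1. cpl fields op=0x6:5|rd=3:3|pad=0:8 → word 3300h → 33 00

33 00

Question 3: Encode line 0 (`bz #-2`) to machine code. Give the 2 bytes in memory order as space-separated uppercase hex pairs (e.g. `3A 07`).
87 FE

line 0 (bz): pack op=0x10:5|imm=-2:11 = 0x87fe; big→ 87 fe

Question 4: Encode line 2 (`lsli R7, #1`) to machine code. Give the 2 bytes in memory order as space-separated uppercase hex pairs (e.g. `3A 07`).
4F 01

2. lsli fields op=0x9:5|rd=7:3|imm=1:8 → word 4f01h → 4f 01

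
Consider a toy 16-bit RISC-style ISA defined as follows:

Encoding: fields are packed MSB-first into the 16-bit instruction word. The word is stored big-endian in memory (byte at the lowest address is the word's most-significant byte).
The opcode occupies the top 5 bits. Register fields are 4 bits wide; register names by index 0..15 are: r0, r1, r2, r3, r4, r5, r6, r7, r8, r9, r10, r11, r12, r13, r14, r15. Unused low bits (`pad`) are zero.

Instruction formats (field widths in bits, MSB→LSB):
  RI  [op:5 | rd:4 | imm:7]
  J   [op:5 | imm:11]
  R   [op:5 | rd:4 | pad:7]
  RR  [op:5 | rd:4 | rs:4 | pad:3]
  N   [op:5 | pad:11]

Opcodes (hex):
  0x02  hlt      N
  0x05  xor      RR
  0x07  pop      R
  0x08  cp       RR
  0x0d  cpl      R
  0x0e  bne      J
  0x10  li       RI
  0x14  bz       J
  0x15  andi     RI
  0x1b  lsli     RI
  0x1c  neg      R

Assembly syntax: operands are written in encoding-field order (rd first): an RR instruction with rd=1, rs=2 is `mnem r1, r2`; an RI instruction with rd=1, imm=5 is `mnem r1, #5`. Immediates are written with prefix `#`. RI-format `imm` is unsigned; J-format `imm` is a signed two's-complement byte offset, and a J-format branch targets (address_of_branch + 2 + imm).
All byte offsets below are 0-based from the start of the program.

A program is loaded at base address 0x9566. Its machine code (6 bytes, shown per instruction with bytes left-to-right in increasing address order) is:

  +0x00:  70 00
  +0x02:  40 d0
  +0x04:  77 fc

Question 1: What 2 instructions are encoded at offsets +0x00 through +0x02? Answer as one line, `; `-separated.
off 0x00: read 70 00 as big → 0x7000
  op=0x7000>>11=0xe ⇒ bne (J)
  imm@[10:0]=0x0 ⇒ #0
off 0x02: read 40 d0 as big → 0x40d0
  op=0x40d0>>11=0x8 ⇒ cp (RR)
  rd@[10:7]=0x1 ⇒ r1
  rs@[6:3]=0xa ⇒ r10

bne #0; cp r1, r10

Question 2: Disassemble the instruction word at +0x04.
bne #-4

[04] 77 fc → 0x77fc
  opcode bits[15:11]=0xe: bne/J
  imm@[10:0]=0x7fc (s11→-4) ⇒ #-4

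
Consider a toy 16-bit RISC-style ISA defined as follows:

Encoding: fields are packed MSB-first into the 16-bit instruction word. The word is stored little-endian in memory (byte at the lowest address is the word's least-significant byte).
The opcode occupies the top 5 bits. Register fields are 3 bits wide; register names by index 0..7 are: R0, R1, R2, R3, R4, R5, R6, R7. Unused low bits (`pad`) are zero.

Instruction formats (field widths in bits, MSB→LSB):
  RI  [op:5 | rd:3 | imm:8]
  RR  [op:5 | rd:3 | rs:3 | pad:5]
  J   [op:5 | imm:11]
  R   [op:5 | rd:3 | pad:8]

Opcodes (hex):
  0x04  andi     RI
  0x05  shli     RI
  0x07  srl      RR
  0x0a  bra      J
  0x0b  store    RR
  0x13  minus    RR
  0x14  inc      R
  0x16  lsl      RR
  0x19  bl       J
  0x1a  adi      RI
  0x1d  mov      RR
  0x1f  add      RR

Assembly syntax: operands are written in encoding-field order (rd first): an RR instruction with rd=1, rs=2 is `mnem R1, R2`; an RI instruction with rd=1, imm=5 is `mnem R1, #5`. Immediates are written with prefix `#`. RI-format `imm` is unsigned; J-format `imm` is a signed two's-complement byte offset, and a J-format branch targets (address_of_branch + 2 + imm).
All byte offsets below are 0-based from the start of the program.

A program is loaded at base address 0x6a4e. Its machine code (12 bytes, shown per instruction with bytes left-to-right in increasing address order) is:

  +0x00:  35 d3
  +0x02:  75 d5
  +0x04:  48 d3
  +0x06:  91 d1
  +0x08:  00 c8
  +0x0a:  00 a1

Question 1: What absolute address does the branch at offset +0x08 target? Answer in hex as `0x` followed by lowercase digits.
@+08  little-endian(00 c8) = 0xc800
  opcode bits[15:11]=0x19: bl/J
  imm: (w>>0)&0x7ff=0x0 → #0
  target = base 0x6a4e + off 0x08 + 2 + imm 0 = 0x6a58

0x6a58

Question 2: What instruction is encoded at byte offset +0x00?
adi R3, #53

[00] 35 d3 → 0xd335
  opcode bits[15:11]=0x1a: adi/RI
  rd: (w>>8)&0x7=0x3 → R3
  imm: (w>>0)&0xff=0x35 → #53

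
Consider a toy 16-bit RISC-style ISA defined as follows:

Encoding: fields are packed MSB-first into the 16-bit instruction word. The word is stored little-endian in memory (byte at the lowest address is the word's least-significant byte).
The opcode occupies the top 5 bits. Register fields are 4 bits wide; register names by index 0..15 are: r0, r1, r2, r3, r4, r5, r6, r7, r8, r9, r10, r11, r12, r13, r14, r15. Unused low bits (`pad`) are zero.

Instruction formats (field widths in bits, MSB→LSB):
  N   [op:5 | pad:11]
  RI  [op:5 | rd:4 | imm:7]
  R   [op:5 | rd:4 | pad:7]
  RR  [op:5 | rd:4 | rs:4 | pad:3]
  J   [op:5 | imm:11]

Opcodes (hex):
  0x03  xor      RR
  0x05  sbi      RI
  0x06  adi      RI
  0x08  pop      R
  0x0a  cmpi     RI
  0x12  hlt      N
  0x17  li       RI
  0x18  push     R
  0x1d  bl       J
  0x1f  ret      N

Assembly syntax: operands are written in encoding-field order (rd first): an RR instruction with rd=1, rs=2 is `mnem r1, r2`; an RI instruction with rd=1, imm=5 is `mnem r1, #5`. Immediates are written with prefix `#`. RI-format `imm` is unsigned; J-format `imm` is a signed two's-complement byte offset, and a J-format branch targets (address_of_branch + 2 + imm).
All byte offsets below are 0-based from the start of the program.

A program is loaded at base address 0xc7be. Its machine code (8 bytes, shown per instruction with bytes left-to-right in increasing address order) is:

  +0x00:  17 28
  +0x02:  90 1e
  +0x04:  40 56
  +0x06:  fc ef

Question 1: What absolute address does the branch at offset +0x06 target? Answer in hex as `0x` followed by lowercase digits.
[06] fc ef → 0xeffc
  op=0xeffc>>11=0x1d ⇒ bl (J)
  imm@[10:0]=0x7fc (s11→-4) ⇒ #-4
  target = base 0xc7be + off 0x06 + 2 + imm -4 = 0xc7c2

0xc7c2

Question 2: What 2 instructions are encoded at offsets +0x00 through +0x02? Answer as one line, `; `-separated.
[00] 17 28 → 0x2817
  top 5b → 0x5 → sbi [RI]
  rd: (w>>7)&0xf=0x0 → r0
  imm: (w>>0)&0x7f=0x17 → #23
[02] 90 1e → 0x1e90
  top 5b → 0x3 → xor [RR]
  rd: (w>>7)&0xf=0xd → r13
  rs: (w>>3)&0xf=0x2 → r2

sbi r0, #23; xor r13, r2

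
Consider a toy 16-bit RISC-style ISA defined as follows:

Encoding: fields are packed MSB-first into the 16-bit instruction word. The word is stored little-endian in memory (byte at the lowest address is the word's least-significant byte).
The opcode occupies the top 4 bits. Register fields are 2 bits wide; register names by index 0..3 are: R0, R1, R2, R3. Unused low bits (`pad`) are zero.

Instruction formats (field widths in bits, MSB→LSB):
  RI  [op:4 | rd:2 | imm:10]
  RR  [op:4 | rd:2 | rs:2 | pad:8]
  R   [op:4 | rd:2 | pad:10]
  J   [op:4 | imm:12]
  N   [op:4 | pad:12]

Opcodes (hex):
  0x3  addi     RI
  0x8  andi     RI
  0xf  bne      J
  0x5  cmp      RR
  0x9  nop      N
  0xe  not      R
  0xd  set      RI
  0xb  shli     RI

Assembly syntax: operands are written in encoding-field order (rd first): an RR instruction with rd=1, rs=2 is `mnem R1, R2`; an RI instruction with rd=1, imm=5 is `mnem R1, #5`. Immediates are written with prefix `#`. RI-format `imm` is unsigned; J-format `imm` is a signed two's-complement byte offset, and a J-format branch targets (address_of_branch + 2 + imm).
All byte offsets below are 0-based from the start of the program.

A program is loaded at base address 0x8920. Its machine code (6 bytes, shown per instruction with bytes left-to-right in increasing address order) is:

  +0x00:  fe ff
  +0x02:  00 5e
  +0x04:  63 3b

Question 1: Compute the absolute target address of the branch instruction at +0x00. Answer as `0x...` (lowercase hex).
0x8920

[00] fe ff → 0xfffe
  opcode bits[15:12]=0xf: bne/J
  imm: (w>>0)&0xfff=0xffe (s12→-2) → #-2
  target = base 0x8920 + off 0x00 + 2 + imm -2 = 0x8920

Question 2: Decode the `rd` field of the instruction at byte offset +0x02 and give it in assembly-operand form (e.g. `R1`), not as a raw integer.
R3

@+02  little-endian(00 5e) = 0x5e00
  op=0x5e00>>12=0x5 ⇒ cmp (RR)
  rd@[11:10]=0x3 ⇒ R3
  rs@[9:8]=0x2 ⇒ R2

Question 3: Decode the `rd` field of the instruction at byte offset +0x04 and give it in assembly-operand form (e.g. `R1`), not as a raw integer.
[04] 63 3b → 0x3b63
  op=0x3b63>>12=0x3 ⇒ addi (RI)
  rd: (w>>10)&0x3=0x2 → R2
  imm: (w>>0)&0x3ff=0x363 → #867

R2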